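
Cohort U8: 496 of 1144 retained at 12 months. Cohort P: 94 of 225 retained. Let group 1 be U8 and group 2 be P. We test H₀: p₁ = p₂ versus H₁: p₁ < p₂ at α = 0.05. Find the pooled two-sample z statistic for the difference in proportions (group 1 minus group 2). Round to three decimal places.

z = 0.437

p̂₁ = 496/1144 = 0.43357, p̂₂ = 94/225 = 0.41778.
Pooled p̂ = (496+94)/(1144+225) = 590/1369 = 0.43097.
SE = √(p̂(1−p̂)(1/n₁+1/n₂)) = √(0.43097·0.56903·0.00531857) = √(0.0013043) = 0.03612.
z = (0.43357 − 0.41778)/0.03612 = 0.01579/0.03612 = 0.437.
p-value = P(Z < 0.437) ≈ 0.6690. With α = 0.05, fail to reject H₀.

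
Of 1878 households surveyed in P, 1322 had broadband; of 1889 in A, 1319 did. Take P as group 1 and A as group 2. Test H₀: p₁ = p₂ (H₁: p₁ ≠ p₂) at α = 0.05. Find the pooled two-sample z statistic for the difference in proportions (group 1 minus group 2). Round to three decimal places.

z = 0.381

p̂₁ = 1322/1878 ≈ 0.70394, p̂₂ = 1319/1889 ≈ 0.69825.
Pooled p̂ = (1322+1319)/(1878+1889) = 2641/3767 = 0.70109.
SE = √(p̂(1−p̂)(1/n₁+1/n₂)) = √(0.70109·0.29891·0.00106186) = √(0.000222527) = 0.01492.
z = (0.70394 − 0.69825)/0.01492 = 0.00569/0.01492 = 0.381.
Two-sided p-value ≈ 2·Φ(−0.381) = 0.7030. With α = 0.05, fail to reject H₀.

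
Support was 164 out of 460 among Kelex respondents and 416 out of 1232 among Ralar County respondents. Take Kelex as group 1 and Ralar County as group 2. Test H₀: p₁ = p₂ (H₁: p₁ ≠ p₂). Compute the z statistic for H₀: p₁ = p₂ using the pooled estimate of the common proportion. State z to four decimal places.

z = 0.7272

p̂₁ = 164/460 = 0.356522, p̂₂ = 416/1232 = 0.337662.
Pooled p̂ = (164+416)/(460+1232) = 580/1692 = 0.342790.
SE = √(p̂(1−p̂)(1/n₁+1/n₂)) = √(0.342790·0.657210·0.0029856) = √(0.000672611) = 0.025935.
z = (0.356522 − 0.337662)/0.025935 = 0.018860/0.025935 = 0.7272.
Two-sided p-value ≈ 2·Φ(−0.727) = 0.4671.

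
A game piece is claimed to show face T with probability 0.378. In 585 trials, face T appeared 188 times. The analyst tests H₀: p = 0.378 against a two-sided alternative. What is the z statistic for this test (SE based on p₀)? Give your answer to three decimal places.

p̂ = 188/585 ≈ 0.321368.
Standard error under H₀: √(0.378×0.622/585) = 0.020048.
z = (0.321368 − 0.378)/0.020048 = -0.056632/0.020048 = -2.825.

z = -2.825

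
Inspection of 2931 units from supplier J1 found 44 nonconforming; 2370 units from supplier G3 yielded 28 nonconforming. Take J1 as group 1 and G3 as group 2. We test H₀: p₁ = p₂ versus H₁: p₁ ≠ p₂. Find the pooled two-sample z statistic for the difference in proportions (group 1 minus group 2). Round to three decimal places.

p̂₁ = 44/2931 = 0.01501, p̂₂ = 28/2370 = 0.01181.
Pooled p̂ = (44+28)/(2931+2370) = 72/5301 = 0.01358.
SE = √(p̂(1−p̂)(1/n₁+1/n₂)) = √(0.01358·0.98642·0.000763121) = √(1.02242e-05) = 0.00320.
z = (0.01501 − 0.01181)/0.00320 = 0.00320/0.00320 = 1.000.

z = 1.000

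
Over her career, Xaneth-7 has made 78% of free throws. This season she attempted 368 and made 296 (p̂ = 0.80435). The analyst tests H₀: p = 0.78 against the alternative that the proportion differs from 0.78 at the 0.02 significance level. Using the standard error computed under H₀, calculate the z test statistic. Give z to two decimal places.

p̂ = 296/368 = 0.80435.
Under H₀, SE = √(0.78·0.22/368) = √(0.000466304) = 0.02159.
z = (0.80435 − 0.78)/0.02159 = 0.02435/0.02159 = 1.13.
Two-sided p-value ≈ 2·Φ(−1.128) = 0.2595. With α = 0.02, fail to reject H₀.

z = 1.13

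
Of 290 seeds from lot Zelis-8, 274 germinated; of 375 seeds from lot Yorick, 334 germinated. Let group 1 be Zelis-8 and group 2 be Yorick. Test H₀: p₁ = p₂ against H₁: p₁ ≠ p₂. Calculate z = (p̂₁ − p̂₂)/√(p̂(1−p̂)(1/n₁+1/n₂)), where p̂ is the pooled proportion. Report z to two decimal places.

p̂₁ = 274/290 ≈ 0.9448, p̂₂ = 334/375 ≈ 0.8907.
Pooled p̂ = (274+334)/(290+375) = 608/665 = 0.9143.
SE = √(p̂(1−p̂)(1/n₁+1/n₂)) = √(0.9143·0.0857·0.00611494) = √(0.000479212) = 0.0219.
z = (0.9448 − 0.8907)/0.0219 = 0.0541/0.0219 = 2.47.

z = 2.47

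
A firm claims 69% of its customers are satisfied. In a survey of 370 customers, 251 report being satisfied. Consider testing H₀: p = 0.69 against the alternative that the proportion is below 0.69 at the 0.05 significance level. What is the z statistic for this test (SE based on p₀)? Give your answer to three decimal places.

z = -0.483

p̂ = 251/370 ≈ 0.67838.
Under H₀, SE = √(0.69·0.31/370) = √(0.000578108) = 0.02404.
z = (0.67838 − 0.69)/0.02404 = -0.01162/0.02404 = -0.483.
p-value = P(Z < -0.483) ≈ 0.3144; since p > α = 0.05, fail to reject H₀.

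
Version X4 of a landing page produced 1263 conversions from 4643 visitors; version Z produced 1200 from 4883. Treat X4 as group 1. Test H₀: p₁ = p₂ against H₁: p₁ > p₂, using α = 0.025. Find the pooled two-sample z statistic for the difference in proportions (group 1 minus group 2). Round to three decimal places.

z = 2.927

p̂₁ = 1263/4643 = 0.272022, p̂₂ = 1200/4883 = 0.245751.
Pooled p̂ = (1263+1200)/(4643+4883) = 2463/9526 = 0.258556.
SE = √(0.191705 × 0.00042017) = 0.008975.
z = (0.272022 − 0.245751)/0.008975 = 0.026271/0.008975 = 2.927.
p-value = P(Z > 2.927) ≈ 0.0017, so at α = 0.025 we reject H₀.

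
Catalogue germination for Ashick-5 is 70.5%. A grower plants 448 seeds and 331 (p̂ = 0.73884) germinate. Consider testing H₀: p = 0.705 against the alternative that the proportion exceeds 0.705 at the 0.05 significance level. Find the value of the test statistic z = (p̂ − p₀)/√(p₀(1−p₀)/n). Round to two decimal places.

p̂ = 331/448 ≈ 0.7388.
Standard error under H₀: √(0.705×0.295/448) = 0.0215.
z = (0.7388 − 0.705)/0.0215 = 0.0338/0.0215 = 1.57.
p-value = P(Z > 1.571) ≈ 0.0581. With α = 0.05, fail to reject H₀.

z = 1.57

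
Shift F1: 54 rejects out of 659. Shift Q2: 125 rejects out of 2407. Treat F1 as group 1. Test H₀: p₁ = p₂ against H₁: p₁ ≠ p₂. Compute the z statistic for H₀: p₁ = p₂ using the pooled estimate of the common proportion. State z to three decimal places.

p̂₁ = 54/659 = 0.08194, p̂₂ = 125/2407 = 0.05193.
Pooled p̂ = (54+125)/(659+2407) = 179/3066 = 0.05838.
SE = √(0.0549738 × 0.00193291) = 0.01031.
z = (0.08194 − 0.05193)/0.01031 = 0.03001/0.01031 = 2.911.

z = 2.911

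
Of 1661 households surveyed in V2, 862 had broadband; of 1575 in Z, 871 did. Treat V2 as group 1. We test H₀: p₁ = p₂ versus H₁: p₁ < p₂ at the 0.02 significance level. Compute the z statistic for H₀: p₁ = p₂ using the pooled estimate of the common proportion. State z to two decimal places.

z = -1.94

p̂₁ = 862/1661 = 0.5190, p̂₂ = 871/1575 = 0.5530.
Pooled p̂ = (862+871)/(1661+1575) = 1733/3236 = 0.5355.
SE = √(p̂(1−p̂)(1/n₁+1/n₂)) = √(0.5355·0.4645·0.00123697) = √(0.00030768) = 0.0175.
z = (0.5190 − 0.5530)/0.0175 = -0.0340/0.0175 = -1.94.
p-value = P(Z < -1.941) ≈ 0.0261. With α = 0.02, fail to reject H₀.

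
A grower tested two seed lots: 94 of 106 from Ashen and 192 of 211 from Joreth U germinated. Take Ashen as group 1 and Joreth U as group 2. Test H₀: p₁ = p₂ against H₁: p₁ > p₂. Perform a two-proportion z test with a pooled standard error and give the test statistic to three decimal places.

p̂₁ = 94/106 ≈ 0.88679, p̂₂ = 192/211 ≈ 0.90995.
Pooled p̂ = (94+192)/(106+211) = 286/317 = 0.90221.
SE = √(0.0882286 × 0.0141733) = 0.03536.
z = (0.88679 − 0.90995)/0.03536 = -0.02316/0.03536 = -0.655.

z = -0.655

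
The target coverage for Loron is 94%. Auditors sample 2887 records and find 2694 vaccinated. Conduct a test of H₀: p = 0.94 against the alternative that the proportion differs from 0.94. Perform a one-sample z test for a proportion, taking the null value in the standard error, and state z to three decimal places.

p̂ = 2694/2887 = 0.93315.
Under H₀, SE = √(0.94·0.06/2887) = √(1.95359e-05) = 0.00442.
z = (0.93315 − 0.94)/0.00442 = -0.00685/0.00442 = -1.550.
Two-sided p-value ≈ 2·Φ(−1.550) = 0.1211.

z = -1.550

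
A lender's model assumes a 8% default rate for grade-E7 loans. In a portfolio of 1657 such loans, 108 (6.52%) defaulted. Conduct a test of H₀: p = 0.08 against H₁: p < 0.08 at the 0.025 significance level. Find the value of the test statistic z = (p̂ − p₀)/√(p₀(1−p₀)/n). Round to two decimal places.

p̂ = 108/1657 ≈ 0.065178.
SE = √(p₀(1−p₀)/n) = √(0.0736/1657) = 0.006665.
z = (0.065178 − 0.08)/0.006665 = -0.014822/0.006665 = -2.22.
p-value = P(Z < -2.224) ≈ 0.0131, so at α = 0.025 we reject H₀.

z = -2.22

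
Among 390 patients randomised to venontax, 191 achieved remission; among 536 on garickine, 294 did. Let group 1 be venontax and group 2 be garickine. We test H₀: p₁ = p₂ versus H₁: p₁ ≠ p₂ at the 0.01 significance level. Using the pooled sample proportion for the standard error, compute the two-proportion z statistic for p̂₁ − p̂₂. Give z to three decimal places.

z = -1.768

p̂₁ = 191/390 ≈ 0.48974, p̂₂ = 294/536 ≈ 0.54851.
Pooled p̂ = (191+294)/(390+536) = 485/926 = 0.52376.
SE = √(0.249436 × 0.00442977) = 0.03324.
z = (0.48974 − 0.54851)/0.03324 = -0.05877/0.03324 = -1.768.
Two-sided p-value ≈ 2·Φ(−1.768) = 0.0771. With α = 0.01, fail to reject H₀.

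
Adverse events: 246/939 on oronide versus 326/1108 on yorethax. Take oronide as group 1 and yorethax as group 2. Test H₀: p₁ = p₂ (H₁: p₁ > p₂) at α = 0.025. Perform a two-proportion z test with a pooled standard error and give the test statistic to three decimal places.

z = -1.620

p̂₁ = 246/939 ≈ 0.26198, p̂₂ = 326/1108 ≈ 0.29422.
Pooled p̂ = (246+326)/(939+1108) = 572/2047 = 0.27943.
SE = √(0.20135 × 0.00196749) = 0.01990.
z = (0.26198 − 0.29422)/0.01990 = -0.03224/0.01990 = -1.620.
p-value = P(Z > -1.620) ≈ 0.9474; since p > α = 0.025, fail to reject H₀.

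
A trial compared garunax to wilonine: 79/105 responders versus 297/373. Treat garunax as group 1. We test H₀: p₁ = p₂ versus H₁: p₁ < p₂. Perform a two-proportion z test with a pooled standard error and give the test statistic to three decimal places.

z = -0.969

p̂₁ = 79/105 ≈ 0.75238, p̂₂ = 297/373 ≈ 0.79625.
Pooled p̂ = (79+297)/(105+373) = 376/478 = 0.78661.
SE = √(p̂(1−p̂)(1/n₁+1/n₂)) = √(0.78661·0.21339·0.0122048) = √(0.00204862) = 0.04526.
z = (0.75238 − 0.79625)/0.04526 = -0.04387/0.04526 = -0.969.
p-value = P(Z < -0.969) ≈ 0.1662.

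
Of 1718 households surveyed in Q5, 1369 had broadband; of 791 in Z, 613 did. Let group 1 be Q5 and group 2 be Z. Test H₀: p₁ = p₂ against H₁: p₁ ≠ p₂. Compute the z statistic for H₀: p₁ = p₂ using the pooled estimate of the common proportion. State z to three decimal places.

p̂₁ = 1369/1718 ≈ 0.79686, p̂₂ = 613/791 ≈ 0.77497.
Pooled p̂ = (1369+613)/(1718+791) = 1982/2509 = 0.78996.
SE = √(0.165925 × 0.00184629) = 0.01750.
z = (0.79686 − 0.77497)/0.01750 = 0.02189/0.01750 = 1.251.
p-value = 2·P(Z > 1.251) ≈ 0.2111.

z = 1.251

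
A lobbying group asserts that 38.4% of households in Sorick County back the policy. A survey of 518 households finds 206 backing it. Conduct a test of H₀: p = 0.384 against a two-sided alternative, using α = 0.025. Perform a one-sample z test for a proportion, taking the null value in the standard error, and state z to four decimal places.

z = 0.6403

p̂ = 206/518 ≈ 0.397683.
Standard error under H₀: √(0.384×0.616/518) = 0.021369.
z = (0.397683 − 0.384)/0.021369 = 0.013683/0.021369 = 0.6403.
Two-sided p-value ≈ 2·Φ(−0.640) = 0.5220, so at α = 0.025 we fail to reject H₀.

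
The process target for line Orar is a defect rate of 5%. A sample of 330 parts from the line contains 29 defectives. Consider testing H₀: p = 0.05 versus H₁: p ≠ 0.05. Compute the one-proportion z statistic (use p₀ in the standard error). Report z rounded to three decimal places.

p̂ = 29/330 ≈ 0.08788.
SE = √(p₀(1−p₀)/n) = √(0.0475/330) = 0.01200.
z = (0.08788 − 0.05)/0.01200 = 0.03788/0.01200 = 3.157.

z = 3.157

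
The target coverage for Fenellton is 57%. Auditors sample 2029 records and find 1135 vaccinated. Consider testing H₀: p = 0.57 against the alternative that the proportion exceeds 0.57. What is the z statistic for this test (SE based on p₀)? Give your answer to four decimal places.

z = -0.9655

p̂ = 1135/2029 = 0.5593889.
Under H₀, SE = √(0.57·0.43/2029) = √(0.000120798) = 0.0109908.
z = (0.5593889 − 0.57)/0.0109908 = -0.0106111/0.0109908 = -0.9655.
p-value = P(Z > -0.965) ≈ 0.8328.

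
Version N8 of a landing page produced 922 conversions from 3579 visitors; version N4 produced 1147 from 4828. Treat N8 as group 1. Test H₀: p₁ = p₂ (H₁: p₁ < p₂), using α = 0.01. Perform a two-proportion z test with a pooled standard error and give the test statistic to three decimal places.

p̂₁ = 922/3579 ≈ 0.25761, p̂₂ = 1147/4828 ≈ 0.23757.
Pooled p̂ = (922+1147)/(3579+4828) = 2069/8407 = 0.24610.
SE = √(0.185537 × 0.000486533) = 0.00950.
z = (0.25761 − 0.23757)/0.00950 = 0.02004/0.00950 = 2.109.
p-value = P(Z < 2.109) ≈ 0.9825. With α = 0.01, fail to reject H₀.

z = 2.109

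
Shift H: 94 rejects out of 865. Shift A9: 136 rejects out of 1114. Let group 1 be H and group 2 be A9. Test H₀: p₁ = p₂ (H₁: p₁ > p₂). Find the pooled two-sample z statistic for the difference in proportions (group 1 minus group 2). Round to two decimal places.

p̂₁ = 94/865 ≈ 0.1087, p̂₂ = 136/1114 ≈ 0.1221.
Pooled p̂ = (94+136)/(865+1114) = 230/1979 = 0.1162.
SE = √(0.102713 × 0.00205374) = 0.0145.
z = (0.1087 − 0.1221)/0.0145 = -0.0134/0.0145 = -0.92.

z = -0.92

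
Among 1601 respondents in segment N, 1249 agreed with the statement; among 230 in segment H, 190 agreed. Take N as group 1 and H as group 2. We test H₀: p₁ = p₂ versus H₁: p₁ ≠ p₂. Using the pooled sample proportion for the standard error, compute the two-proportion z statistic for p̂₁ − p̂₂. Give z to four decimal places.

p̂₁ = 1249/1601 ≈ 0.780137, p̂₂ = 190/230 ≈ 0.826087.
Pooled p̂ = (1249+190)/(1601+230) = 1439/1831 = 0.785909.
SE = √(p̂(1−p̂)(1/n₁+1/n₂)) = √(0.785909·0.214091·0.00497244) = √(0.000836641) = 0.028925.
z = (0.780137 − 0.826087)/0.028925 = -0.045950/0.028925 = -1.5886.
p-value = 2·P(Z > 1.589) ≈ 0.1122.

z = -1.5886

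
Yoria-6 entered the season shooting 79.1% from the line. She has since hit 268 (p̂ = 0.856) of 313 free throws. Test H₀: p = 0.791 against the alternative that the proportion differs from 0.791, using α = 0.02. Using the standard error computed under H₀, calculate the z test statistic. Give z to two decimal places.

z = 2.84

p̂ = 268/313 = 0.85623.
SE = √(p₀(1−p₀)/n) = √(0.16532/313) = 0.02298.
z = (0.85623 − 0.791)/0.02298 = 0.06523/0.02298 = 2.84.
p-value = 2·P(Z > 2.838) ≈ 0.0045, so at α = 0.02 we reject H₀.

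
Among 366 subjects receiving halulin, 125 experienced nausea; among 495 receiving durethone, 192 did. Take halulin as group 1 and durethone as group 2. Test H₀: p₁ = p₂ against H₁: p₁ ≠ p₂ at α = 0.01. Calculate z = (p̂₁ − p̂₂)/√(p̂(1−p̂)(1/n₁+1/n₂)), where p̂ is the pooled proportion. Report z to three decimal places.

z = -1.394

p̂₁ = 125/366 = 0.34153, p̂₂ = 192/495 = 0.38788.
Pooled p̂ = (125+192)/(366+495) = 317/861 = 0.36818.
SE = √(p̂(1−p̂)(1/n₁+1/n₂)) = √(0.36818·0.63182·0.00475244) = √(0.00110553) = 0.03325.
z = (0.34153 − 0.38788)/0.03325 = -0.04635/0.03325 = -1.394.
p-value = 2·P(Z > 1.394) ≈ 0.1633. With α = 0.01, fail to reject H₀.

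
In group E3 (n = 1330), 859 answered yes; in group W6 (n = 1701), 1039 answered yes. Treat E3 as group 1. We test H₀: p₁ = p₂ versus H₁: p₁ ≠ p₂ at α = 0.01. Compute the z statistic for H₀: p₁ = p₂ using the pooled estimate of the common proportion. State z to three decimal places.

p̂₁ = 859/1330 = 0.64586, p̂₂ = 1039/1701 = 0.61082.
Pooled p̂ = (859+1039)/(1330+1701) = 1898/3031 = 0.62620.
SE = √(p̂(1−p̂)(1/n₁+1/n₂)) = √(0.62620·0.37380·0.00133977) = √(0.000313606) = 0.01771.
z = (0.64586 − 0.61082)/0.01771 = 0.03504/0.01771 = 1.979.
Two-sided p-value ≈ 2·Φ(−1.979) = 0.0478. With α = 0.01, fail to reject H₀.

z = 1.979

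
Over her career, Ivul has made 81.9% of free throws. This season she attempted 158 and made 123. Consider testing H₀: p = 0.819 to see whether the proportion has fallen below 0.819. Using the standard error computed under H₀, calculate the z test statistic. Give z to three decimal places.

z = -1.323

p̂ = 123/158 = 0.77848.
Standard error under H₀: √(0.819×0.181/158) = 0.03063.
z = (0.77848 − 0.819)/0.03063 = -0.04052/0.03063 = -1.323.
p-value = P(Z < -1.323) ≈ 0.0929.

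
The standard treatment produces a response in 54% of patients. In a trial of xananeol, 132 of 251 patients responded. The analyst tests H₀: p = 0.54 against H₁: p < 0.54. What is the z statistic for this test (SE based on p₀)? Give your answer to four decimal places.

p̂ = 132/251 = 0.525896.
Under H₀, SE = √(0.54·0.46/251) = √(0.000989641) = 0.031459.
z = (0.525896 − 0.54)/0.031459 = -0.014104/0.031459 = -0.4483.
p-value = P(Z < -0.448) ≈ 0.3270.

z = -0.4483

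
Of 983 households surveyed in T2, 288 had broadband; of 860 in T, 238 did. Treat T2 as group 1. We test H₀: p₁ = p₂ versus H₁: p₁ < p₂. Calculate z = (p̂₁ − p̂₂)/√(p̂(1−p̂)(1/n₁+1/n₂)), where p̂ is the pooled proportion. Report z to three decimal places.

p̂₁ = 288/983 = 0.29298, p̂₂ = 238/860 = 0.27674.
Pooled p̂ = (288+238)/(983+860) = 526/1843 = 0.28540.
SE = √(p̂(1−p̂)(1/n₁+1/n₂)) = √(0.28540·0.71460·0.00218008) = √(0.000444625) = 0.02109.
z = (0.29298 − 0.27674)/0.02109 = 0.01624/0.02109 = 0.770.

z = 0.770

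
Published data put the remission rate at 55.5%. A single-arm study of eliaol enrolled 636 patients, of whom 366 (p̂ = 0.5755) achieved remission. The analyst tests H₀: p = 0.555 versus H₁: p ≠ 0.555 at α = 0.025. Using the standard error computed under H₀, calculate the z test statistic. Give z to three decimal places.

p̂ = 366/636 = 0.57547.
Under H₀, SE = √(0.555·0.445/636) = √(0.000388325) = 0.01971.
z = (0.57547 − 0.555)/0.01971 = 0.02047/0.01971 = 1.039.
p-value = 2·P(Z > 1.039) ≈ 0.2989. With α = 0.025, fail to reject H₀.

z = 1.039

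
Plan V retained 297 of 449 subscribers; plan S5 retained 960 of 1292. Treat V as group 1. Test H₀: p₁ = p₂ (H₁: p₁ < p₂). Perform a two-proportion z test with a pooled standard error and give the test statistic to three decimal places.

z = -3.323

p̂₁ = 297/449 ≈ 0.661470, p̂₂ = 960/1292 ≈ 0.743034.
Pooled p̂ = (297+960)/(449+1292) = 1257/1741 = 0.721999.
SE = √(0.200717 × 0.00300117) = 0.024544.
z = (0.661470 − 0.743034)/0.024544 = -0.081564/0.024544 = -3.323.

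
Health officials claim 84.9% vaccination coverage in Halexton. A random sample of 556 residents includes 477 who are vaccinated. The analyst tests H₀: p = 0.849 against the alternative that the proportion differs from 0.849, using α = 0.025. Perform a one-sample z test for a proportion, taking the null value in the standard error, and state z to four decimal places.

p̂ = 477/556 = 0.857914.
Under H₀, SE = √(0.849·0.151/556) = √(0.000230574) = 0.015185.
z = (0.857914 − 0.849)/0.015185 = 0.008914/0.015185 = 0.5870.
Two-sided p-value ≈ 2·Φ(−0.587) = 0.5572, so at α = 0.025 we fail to reject H₀.

z = 0.5870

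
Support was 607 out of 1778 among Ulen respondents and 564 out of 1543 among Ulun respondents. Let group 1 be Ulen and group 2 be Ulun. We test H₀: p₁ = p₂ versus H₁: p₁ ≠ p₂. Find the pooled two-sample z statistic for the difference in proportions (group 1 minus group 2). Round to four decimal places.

p̂₁ = 607/1778 ≈ 0.341395, p̂₂ = 564/1543 ≈ 0.365522.
Pooled p̂ = (607+564)/(1778+1543) = 1171/3321 = 0.352605.
SE = √(p̂(1−p̂)(1/n₁+1/n₂)) = √(0.352605·0.647395·0.00121052) = √(0.00027633) = 0.016623.
z = (0.341395 − 0.365522)/0.016623 = -0.024127/0.016623 = -1.4514.
Two-sided p-value ≈ 2·Φ(−1.451) = 0.1467.

z = -1.4514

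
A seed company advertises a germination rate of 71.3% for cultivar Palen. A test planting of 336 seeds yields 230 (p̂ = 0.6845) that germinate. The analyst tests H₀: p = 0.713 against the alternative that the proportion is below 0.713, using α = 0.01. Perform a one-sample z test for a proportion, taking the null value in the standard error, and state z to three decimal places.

z = -1.154

p̂ = 230/336 = 0.68452.
SE = √(p₀(1−p₀)/n) = √(0.20463/336) = 0.02468.
z = (0.68452 − 0.713)/0.02468 = -0.02848/0.02468 = -1.154.
p-value = P(Z < -1.154) ≈ 0.1243; since p > α = 0.01, fail to reject H₀.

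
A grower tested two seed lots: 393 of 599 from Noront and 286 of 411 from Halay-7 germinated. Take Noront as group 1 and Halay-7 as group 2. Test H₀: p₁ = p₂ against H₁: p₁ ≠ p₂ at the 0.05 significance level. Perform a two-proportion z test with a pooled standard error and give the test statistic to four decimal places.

z = -1.3228

p̂₁ = 393/599 ≈ 0.6560935, p̂₂ = 286/411 ≈ 0.6958637.
Pooled p̂ = (393+286)/(599+411) = 679/1010 = 0.6722772.
SE = √(0.220321 × 0.00410254) = 0.0300645.
z = (0.6560935 − 0.6958637)/0.0300645 = -0.0397702/0.0300645 = -1.3228.
p-value = 2·P(Z > 1.323) ≈ 0.1859; since p > α = 0.05, fail to reject H₀.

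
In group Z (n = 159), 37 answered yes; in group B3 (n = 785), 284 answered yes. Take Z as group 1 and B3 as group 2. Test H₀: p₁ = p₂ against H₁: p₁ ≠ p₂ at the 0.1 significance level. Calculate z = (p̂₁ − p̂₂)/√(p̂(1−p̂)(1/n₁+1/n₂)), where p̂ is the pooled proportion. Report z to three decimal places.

z = -3.133

p̂₁ = 37/159 = 0.23270, p̂₂ = 284/785 = 0.36178.
Pooled p̂ = (37+284)/(159+785) = 321/944 = 0.34004.
SE = √(0.224414 × 0.00756319) = 0.04120.
z = (0.23270 − 0.36178)/0.04120 = -0.12908/0.04120 = -3.133.
p-value = 2·P(Z > 3.133) ≈ 0.0017; since p < α = 0.1, reject H₀.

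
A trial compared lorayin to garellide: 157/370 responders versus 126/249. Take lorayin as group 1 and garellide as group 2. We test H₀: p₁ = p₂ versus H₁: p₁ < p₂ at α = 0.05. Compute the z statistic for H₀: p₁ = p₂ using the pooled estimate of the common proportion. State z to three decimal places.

p̂₁ = 157/370 ≈ 0.42432, p̂₂ = 126/249 ≈ 0.50602.
Pooled p̂ = (157+126)/(370+249) = 283/619 = 0.45719.
SE = √(0.248167 × 0.00671877) = 0.04083.
z = (0.42432 − 0.50602)/0.04083 = -0.08170/0.04083 = -2.001.
p-value = P(Z < -2.001) ≈ 0.0227. With α = 0.05, reject H₀.

z = -2.001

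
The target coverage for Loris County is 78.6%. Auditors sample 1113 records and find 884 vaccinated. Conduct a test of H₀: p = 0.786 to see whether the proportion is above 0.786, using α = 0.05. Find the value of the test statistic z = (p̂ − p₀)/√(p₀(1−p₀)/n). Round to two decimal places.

z = 0.67

p̂ = 884/1113 = 0.7942.
Under H₀, SE = √(0.786·0.214/1113) = √(0.000151127) = 0.0123.
z = (0.7942 − 0.786)/0.0123 = 0.0082/0.0123 = 0.67.
p-value = P(Z > 0.671) ≈ 0.2511. With α = 0.05, fail to reject H₀.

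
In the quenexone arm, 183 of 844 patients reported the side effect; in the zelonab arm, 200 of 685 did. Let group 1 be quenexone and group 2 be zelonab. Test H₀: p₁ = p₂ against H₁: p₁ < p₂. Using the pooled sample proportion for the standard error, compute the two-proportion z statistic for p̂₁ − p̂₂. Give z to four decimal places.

z = -3.3724

p̂₁ = 183/844 = 0.2168246, p̂₂ = 200/685 = 0.2919708.
Pooled p̂ = (183+200)/(844+685) = 383/1529 = 0.2504905.
SE = √(0.187745 × 0.00264469) = 0.0222829.
z = (0.2168246 − 0.2919708)/0.0222829 = -0.0751462/0.0222829 = -3.3724.
p-value = P(Z < -3.372) ≈ 0.0004.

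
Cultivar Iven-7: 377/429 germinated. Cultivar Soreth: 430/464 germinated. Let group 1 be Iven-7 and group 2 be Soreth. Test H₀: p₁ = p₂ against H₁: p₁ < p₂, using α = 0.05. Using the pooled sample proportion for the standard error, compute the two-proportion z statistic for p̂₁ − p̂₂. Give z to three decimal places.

p̂₁ = 377/429 = 0.87879, p̂₂ = 430/464 = 0.92672.
Pooled p̂ = (377+430)/(429+464) = 807/893 = 0.90370.
SE = √(0.08703 × 0.00448617) = 0.01976.
z = (0.87879 − 0.92672)/0.01976 = -0.04793/0.01976 = -2.426.
p-value = P(Z < -2.426) ≈ 0.0076, so at α = 0.05 we reject H₀.

z = -2.426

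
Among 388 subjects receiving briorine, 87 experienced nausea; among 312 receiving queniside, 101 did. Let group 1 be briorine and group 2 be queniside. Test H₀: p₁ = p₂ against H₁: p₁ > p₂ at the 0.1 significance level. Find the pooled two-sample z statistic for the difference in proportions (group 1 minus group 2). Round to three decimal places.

p̂₁ = 87/388 ≈ 0.22423, p̂₂ = 101/312 ≈ 0.32372.
Pooled p̂ = (87+101)/(388+312) = 188/700 = 0.26857.
SE = √(0.196441 × 0.00578245) = 0.03370.
z = (0.22423 − 0.32372)/0.03370 = -0.09949/0.03370 = -2.952.
p-value = P(Z > -2.952) ≈ 0.9984, so at α = 0.1 we fail to reject H₀.

z = -2.952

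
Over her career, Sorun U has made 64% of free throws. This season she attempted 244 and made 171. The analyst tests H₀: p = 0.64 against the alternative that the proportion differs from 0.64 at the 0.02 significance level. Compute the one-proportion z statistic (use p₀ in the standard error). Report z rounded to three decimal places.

z = 1.979

p̂ = 171/244 ≈ 0.70082.
SE = √(p₀(1−p₀)/n) = √(0.2304/244) = 0.03073.
z = (0.70082 − 0.64)/0.03073 = 0.06082/0.03073 = 1.979.
p-value = 2·P(Z > 1.979) ≈ 0.0478, so at α = 0.02 we fail to reject H₀.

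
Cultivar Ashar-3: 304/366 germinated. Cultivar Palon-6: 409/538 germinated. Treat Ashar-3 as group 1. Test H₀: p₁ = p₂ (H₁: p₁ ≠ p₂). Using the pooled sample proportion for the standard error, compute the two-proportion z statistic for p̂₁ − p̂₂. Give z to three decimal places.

z = 2.544

p̂₁ = 304/366 ≈ 0.83060, p̂₂ = 409/538 ≈ 0.76022.
Pooled p̂ = (304+409)/(366+538) = 713/904 = 0.78872.
SE = √(p̂(1−p̂)(1/n₁+1/n₂)) = √(0.78872·0.21128·0.00459098) = √(0.000765052) = 0.02766.
z = (0.83060 − 0.76022)/0.02766 = 0.07038/0.02766 = 2.544.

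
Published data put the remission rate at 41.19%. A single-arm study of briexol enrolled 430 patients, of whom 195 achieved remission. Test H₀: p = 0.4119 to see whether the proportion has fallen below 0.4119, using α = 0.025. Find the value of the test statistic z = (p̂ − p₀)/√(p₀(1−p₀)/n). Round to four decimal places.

p̂ = 195/430 = 0.453488.
Under H₀, SE = √(0.4119·0.5881/430) = √(0.000563345) = 0.023735.
z = (0.453488 − 0.4119)/0.023735 = 0.041588/0.023735 = 1.7522.
p-value = P(Z < 1.752) ≈ 0.9601. With α = 0.025, fail to reject H₀.

z = 1.7522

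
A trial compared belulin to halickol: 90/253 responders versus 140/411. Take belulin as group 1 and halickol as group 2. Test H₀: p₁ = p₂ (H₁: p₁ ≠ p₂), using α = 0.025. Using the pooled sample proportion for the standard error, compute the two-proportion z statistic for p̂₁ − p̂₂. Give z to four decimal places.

p̂₁ = 90/253 ≈ 0.355731, p̂₂ = 140/411 ≈ 0.340633.
Pooled p̂ = (90+140)/(253+411) = 230/664 = 0.346386.
SE = √(0.226403 × 0.00638566) = 0.038023.
z = (0.355731 − 0.340633)/0.038023 = 0.015098/0.038023 = 0.3971.
p-value = 2·P(Z > 0.397) ≈ 0.6913, so at α = 0.025 we fail to reject H₀.

z = 0.3971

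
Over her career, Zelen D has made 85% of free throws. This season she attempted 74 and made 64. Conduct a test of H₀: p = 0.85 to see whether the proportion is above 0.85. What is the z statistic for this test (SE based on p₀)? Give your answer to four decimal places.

z = 0.3581

p̂ = 64/74 ≈ 0.864865.
Standard error under H₀: √(0.85×0.15/74) = 0.041509.
z = (0.864865 − 0.85)/0.041509 = 0.014865/0.041509 = 0.3581.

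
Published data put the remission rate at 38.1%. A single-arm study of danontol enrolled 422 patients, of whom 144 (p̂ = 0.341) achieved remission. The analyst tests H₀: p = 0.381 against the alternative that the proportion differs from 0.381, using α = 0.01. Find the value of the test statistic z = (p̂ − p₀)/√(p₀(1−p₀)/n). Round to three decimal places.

z = -1.682

p̂ = 144/422 ≈ 0.34123.
Standard error under H₀: √(0.381×0.619/422) = 0.02364.
z = (0.34123 − 0.381)/0.02364 = -0.03977/0.02364 = -1.682.
Two-sided p-value ≈ 2·Φ(−1.682) = 0.0925. With α = 0.01, fail to reject H₀.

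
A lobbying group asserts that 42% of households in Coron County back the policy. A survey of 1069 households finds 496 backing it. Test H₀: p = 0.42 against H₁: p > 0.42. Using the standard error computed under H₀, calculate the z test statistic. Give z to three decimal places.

z = 2.914

p̂ = 496/1069 = 0.463985.
Under H₀, SE = √(0.42·0.58/1069) = √(0.000227877) = 0.015096.
z = (0.463985 − 0.42)/0.015096 = 0.043985/0.015096 = 2.914.
p-value = P(Z > 2.914) ≈ 0.0018.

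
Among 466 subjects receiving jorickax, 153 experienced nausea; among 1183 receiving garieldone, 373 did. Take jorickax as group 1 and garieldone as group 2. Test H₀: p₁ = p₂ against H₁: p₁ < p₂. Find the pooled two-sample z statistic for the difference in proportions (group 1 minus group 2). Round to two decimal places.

p̂₁ = 153/466 = 0.3283, p̂₂ = 373/1183 = 0.3153.
Pooled p̂ = (153+373)/(466+1183) = 526/1649 = 0.3190.
SE = √(p̂(1−p̂)(1/n₁+1/n₂)) = √(0.3190·0.6810·0.00299123) = √(0.000649792) = 0.0255.
z = (0.3283 − 0.3153)/0.0255 = 0.0130/0.0255 = 0.51.

z = 0.51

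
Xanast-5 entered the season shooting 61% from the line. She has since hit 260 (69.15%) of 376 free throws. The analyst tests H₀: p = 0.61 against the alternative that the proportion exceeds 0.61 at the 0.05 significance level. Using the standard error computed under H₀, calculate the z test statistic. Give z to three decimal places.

p̂ = 260/376 = 0.69149.
Standard error under H₀: √(0.61×0.39/376) = 0.02515.
z = (0.69149 − 0.61)/0.02515 = 0.08149/0.02515 = 3.240.
p-value = P(Z > 3.240) ≈ 0.0006. With α = 0.05, reject H₀.

z = 3.240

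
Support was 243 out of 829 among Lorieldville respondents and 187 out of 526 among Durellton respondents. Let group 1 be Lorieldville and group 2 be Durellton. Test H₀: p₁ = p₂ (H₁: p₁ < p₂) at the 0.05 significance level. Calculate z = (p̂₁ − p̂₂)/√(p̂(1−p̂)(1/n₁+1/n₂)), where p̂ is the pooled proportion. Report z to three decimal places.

z = -2.405

p̂₁ = 243/829 ≈ 0.293124, p̂₂ = 187/526 ≈ 0.355513.
Pooled p̂ = (243+187)/(829+526) = 430/1355 = 0.317343.
SE = √(p̂(1−p̂)(1/n₁+1/n₂)) = √(0.317343·0.682657·0.00310741) = √(0.000673179) = 0.025946.
z = (0.293124 − 0.355513)/0.025946 = -0.062389/0.025946 = -2.405.
p-value = P(Z < -2.405) ≈ 0.0081. With α = 0.05, reject H₀.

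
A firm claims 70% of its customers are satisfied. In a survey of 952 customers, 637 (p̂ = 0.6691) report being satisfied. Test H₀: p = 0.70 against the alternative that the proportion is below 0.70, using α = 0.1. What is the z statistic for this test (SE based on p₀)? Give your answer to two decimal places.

z = -2.08

p̂ = 637/952 ≈ 0.66912.
Standard error under H₀: √(0.7×0.3/952) = 0.01485.
z = (0.66912 − 0.7)/0.01485 = -0.03088/0.01485 = -2.08.
p-value = P(Z < -2.079) ≈ 0.0188; since p < α = 0.1, reject H₀.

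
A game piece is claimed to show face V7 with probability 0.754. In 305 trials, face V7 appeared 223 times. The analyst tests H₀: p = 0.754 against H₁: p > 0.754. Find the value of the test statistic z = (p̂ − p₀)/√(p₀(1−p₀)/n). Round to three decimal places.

p̂ = 223/305 = 0.73115.
SE = √(p₀(1−p₀)/n) = √(0.18548/305) = 0.02466.
z = (0.73115 − 0.754)/0.02466 = -0.02285/0.02466 = -0.927.

z = -0.927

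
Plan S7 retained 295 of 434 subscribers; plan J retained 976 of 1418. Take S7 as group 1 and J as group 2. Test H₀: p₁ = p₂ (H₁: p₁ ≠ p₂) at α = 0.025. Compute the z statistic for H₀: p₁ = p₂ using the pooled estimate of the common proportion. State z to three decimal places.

p̂₁ = 295/434 = 0.67972, p̂₂ = 976/1418 = 0.68829.
Pooled p̂ = (295+976)/(434+1418) = 1271/1852 = 0.68629.
SE = √(p̂(1−p̂)(1/n₁+1/n₂)) = √(0.68629·0.31371·0.00300937) = √(0.00064791) = 0.02545.
z = (0.67972 − 0.68829)/0.02545 = -0.00857/0.02545 = -0.337.
Two-sided p-value ≈ 2·Φ(−0.337) = 0.7364; since p > α = 0.025, fail to reject H₀.

z = -0.337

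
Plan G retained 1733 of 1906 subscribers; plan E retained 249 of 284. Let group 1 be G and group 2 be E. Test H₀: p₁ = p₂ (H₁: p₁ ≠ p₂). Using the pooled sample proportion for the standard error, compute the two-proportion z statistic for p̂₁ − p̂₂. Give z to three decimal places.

z = 1.741

p̂₁ = 1733/1906 ≈ 0.90923, p̂₂ = 249/284 ≈ 0.87676.
Pooled p̂ = (1733+249)/(1906+284) = 1982/2190 = 0.90502.
SE = √(0.0859565 × 0.00404579) = 0.01865.
z = (0.90923 − 0.87676)/0.01865 = 0.03247/0.01865 = 1.741.
Two-sided p-value ≈ 2·Φ(−1.741) = 0.0816.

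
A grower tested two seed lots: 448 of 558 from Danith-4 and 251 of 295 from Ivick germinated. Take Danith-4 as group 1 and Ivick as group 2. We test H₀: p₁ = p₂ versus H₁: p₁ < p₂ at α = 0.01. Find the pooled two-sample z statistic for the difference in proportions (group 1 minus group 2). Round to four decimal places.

z = -1.7329

p̂₁ = 448/558 ≈ 0.802867, p̂₂ = 251/295 ≈ 0.850847.
Pooled p̂ = (448+251)/(558+295) = 699/853 = 0.819461.
SE = √(p̂(1−p̂)(1/n₁+1/n₂)) = √(0.819461·0.180539·0.00518195) = √(0.000766642) = 0.027688.
z = (0.802867 − 0.850847)/0.027688 = -0.047980/0.027688 = -1.7329.
p-value = P(Z < -1.733) ≈ 0.0416, so at α = 0.01 we fail to reject H₀.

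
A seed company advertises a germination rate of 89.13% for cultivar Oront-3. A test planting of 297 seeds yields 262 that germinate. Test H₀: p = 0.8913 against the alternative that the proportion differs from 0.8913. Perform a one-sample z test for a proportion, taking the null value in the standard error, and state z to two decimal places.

p̂ = 262/297 = 0.88215.
SE = √(p₀(1−p₀)/n) = √(0.096884/297) = 0.01806.
z = (0.88215 − 0.8913)/0.01806 = -0.00915/0.01806 = -0.51.

z = -0.51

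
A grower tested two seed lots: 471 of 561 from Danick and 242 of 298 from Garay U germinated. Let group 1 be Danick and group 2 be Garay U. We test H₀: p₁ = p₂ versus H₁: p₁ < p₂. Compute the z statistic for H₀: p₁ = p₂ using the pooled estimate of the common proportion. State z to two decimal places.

p̂₁ = 471/561 ≈ 0.8396, p̂₂ = 242/298 ≈ 0.8121.
Pooled p̂ = (471+242)/(561+298) = 713/859 = 0.8300.
SE = √(p̂(1−p̂)(1/n₁+1/n₂)) = √(0.8300·0.1700·0.00513824) = √(0.000724887) = 0.0269.
z = (0.8396 − 0.8121)/0.0269 = 0.0275/0.0269 = 1.02.
p-value = P(Z < 1.021) ≈ 0.8464.

z = 1.02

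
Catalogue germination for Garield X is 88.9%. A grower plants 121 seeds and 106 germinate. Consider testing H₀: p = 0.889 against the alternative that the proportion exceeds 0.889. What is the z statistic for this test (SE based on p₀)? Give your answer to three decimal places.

z = -0.454

p̂ = 106/121 ≈ 0.87603.
Under H₀, SE = √(0.889·0.111/121) = √(0.000815529) = 0.02856.
z = (0.87603 − 0.889)/0.02856 = -0.01297/0.02856 = -0.454.
p-value = P(Z > -0.454) ≈ 0.6751.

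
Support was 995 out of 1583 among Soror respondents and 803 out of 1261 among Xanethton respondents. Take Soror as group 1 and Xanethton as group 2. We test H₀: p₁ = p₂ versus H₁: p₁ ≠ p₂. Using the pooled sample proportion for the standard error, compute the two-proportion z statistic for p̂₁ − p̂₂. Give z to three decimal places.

p̂₁ = 995/1583 = 0.62855, p̂₂ = 803/1261 = 0.63680.
Pooled p̂ = (995+803)/(1583+1261) = 1798/2844 = 0.63221.
SE = √(0.232521 × 0.00142473) = 0.01820.
z = (0.62855 − 0.63680)/0.01820 = -0.00825/0.01820 = -0.453.
p-value = 2·P(Z > 0.453) ≈ 0.6506.

z = -0.453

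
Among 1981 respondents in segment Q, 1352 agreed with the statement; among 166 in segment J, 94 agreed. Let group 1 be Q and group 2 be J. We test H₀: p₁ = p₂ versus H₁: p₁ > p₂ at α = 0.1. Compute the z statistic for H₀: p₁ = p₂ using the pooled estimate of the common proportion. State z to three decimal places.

z = 3.067

p̂₁ = 1352/1981 ≈ 0.68248, p̂₂ = 94/166 ≈ 0.56627.
Pooled p̂ = (1352+94)/(1981+166) = 1446/2147 = 0.67350.
SE = √(p̂(1−p̂)(1/n₁+1/n₂)) = √(0.67350·0.32650·0.00652889) = √(0.00143569) = 0.03789.
z = (0.68248 − 0.56627)/0.03789 = 0.11621/0.03789 = 3.067.
p-value = P(Z > 3.067) ≈ 0.0011, so at α = 0.1 we reject H₀.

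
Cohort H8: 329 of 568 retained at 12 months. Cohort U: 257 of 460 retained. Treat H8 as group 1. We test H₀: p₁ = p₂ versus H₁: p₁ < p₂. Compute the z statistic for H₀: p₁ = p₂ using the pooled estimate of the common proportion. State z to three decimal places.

z = 0.661

p̂₁ = 329/568 ≈ 0.57923, p̂₂ = 257/460 ≈ 0.55870.
Pooled p̂ = (329+257)/(568+460) = 586/1028 = 0.57004.
SE = √(0.245095 × 0.00393448) = 0.03105.
z = (0.57923 − 0.55870)/0.03105 = 0.02053/0.03105 = 0.661.
p-value = P(Z < 0.661) ≈ 0.7457.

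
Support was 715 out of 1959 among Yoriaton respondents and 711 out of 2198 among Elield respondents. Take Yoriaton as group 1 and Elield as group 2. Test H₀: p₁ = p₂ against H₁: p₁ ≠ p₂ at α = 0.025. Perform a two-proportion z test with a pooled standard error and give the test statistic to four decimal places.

p̂₁ = 715/1959 = 0.3649821, p̂₂ = 711/2198 = 0.3234759.
Pooled p̂ = (715+711)/(1959+2198) = 1426/4157 = 0.3430358.
SE = √(0.225362 × 0.000965424) = 0.0147503.
z = (0.3649821 − 0.3234759)/0.0147503 = 0.0415062/0.0147503 = 2.8139.
Two-sided p-value ≈ 2·Φ(−2.814) = 0.0049; since p < α = 0.025, reject H₀.

z = 2.8139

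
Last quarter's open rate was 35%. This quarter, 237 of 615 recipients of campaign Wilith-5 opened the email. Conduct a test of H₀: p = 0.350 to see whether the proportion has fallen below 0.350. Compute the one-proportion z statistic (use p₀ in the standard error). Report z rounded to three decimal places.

z = 1.839

p̂ = 237/615 = 0.38537.
Under H₀, SE = √(0.35·0.65/615) = √(0.000369919) = 0.01923.
z = (0.38537 − 0.35)/0.01923 = 0.03537/0.01923 = 1.839.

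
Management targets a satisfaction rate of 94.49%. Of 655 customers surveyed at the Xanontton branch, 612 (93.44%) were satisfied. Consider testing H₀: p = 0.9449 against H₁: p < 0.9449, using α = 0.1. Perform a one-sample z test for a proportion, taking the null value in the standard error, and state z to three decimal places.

p̂ = 612/655 ≈ 0.93435.
Standard error under H₀: √(0.9449×0.0551/655) = 0.00892.
z = (0.93435 − 0.9449)/0.00892 = -0.01055/0.00892 = -1.183.
p-value = P(Z < -1.183) ≈ 0.1184; since p > α = 0.1, fail to reject H₀.

z = -1.183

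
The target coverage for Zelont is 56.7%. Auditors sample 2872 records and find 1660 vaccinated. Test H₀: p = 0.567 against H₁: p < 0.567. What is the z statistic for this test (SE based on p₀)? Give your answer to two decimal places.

z = 1.19

p̂ = 1660/2872 = 0.57799.
Under H₀, SE = √(0.567·0.433/2872) = √(8.54843e-05) = 0.00925.
z = (0.57799 − 0.567)/0.00925 = 0.01099/0.00925 = 1.19.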